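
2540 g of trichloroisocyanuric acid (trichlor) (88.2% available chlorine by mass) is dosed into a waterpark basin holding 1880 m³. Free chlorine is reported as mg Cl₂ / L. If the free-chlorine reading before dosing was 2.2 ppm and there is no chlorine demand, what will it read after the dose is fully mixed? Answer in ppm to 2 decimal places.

3.39 ppm

Volume: 1880 m³ = 1,880,000 L.
Available chlorine delivered: 2540 g × 0.882 = 2240 g as Cl₂.
Concentration rise: 2240 g / 1,880,000 L = 1.192 mg/L = 1.19 ppm.
Final FC: 2.2 + 1.19 = 3.39 ppm.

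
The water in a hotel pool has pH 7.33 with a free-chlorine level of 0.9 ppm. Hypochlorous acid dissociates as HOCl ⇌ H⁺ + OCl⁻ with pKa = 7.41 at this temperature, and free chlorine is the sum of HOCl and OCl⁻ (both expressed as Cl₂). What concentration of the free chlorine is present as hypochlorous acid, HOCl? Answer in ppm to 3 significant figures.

[OCl⁻]/[HOCl] = 10^(pH − pKa) = 10^(7.33 − 7.41) = 10^-0.08 = 0.8318.
Fraction as HOCl = 1 / (1 + 0.8318) = 0.5459.
HOCl = 0.5459 × 0.9 ppm = 0.4913 ppm.

0.491 ppm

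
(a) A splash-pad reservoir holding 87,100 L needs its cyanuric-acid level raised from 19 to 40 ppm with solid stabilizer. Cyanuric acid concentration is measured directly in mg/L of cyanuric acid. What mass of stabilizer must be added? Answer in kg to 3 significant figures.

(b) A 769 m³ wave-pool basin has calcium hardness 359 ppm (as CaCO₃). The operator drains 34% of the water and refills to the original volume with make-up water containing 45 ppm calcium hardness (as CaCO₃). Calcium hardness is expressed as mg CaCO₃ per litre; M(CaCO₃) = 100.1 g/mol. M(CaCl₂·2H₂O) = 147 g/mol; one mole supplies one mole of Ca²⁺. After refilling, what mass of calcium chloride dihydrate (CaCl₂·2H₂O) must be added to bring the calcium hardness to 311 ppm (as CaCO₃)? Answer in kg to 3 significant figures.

(a) 1.83 kg; (b) 66.4 kg

(a) CYA to add: (40 − 19) = 21 mg/L × 87,100 L = 1829 g cyanuric acid.

(b) Volume: 769 m³ = 769,000 L.
(b) After draining 34% and refilling: 359 × 0.66 + 45 × 0.34 = 252.24 ppm.
(b) Deficit to target: 311 − 252.24 = 58.76 mg/L.
(b) As CaCO₃: 58.76 mg/L × 769,000 L = 45,190 g; ÷ 100.1 = 451.4 mol Ca²⁺.
(b) Mass: 451.4 × 147 = 66,360 g.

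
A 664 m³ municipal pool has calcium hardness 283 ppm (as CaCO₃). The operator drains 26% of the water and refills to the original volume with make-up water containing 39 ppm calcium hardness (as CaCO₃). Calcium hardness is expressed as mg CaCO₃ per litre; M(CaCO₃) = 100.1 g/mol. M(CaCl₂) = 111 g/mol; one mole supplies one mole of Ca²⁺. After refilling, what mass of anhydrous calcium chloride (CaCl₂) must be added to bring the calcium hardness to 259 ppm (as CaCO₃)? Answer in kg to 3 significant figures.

29.0 kg

Volume: 664 m³ = 664,000 L.
After draining 26% and refilling: 283 × 0.74 + 39 × 0.26 = 219.56 ppm.
Deficit to target: 259 − 219.56 = 39.44 mg/L.
As CaCO₃: 39.44 mg/L × 664,000 L = 26,190 g; ÷ 100.1 = 261.6 mol Ca²⁺.
Mass: 261.6 × 111 = 29,040 g.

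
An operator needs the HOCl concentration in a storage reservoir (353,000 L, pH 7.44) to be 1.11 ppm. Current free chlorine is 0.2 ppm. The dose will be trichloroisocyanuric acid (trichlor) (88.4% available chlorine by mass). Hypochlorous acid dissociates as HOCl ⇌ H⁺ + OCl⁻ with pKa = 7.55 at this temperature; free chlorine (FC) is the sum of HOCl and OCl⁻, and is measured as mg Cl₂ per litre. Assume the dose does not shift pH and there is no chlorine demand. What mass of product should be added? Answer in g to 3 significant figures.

707 g

[OCl⁻]/[HOCl] = 10^(pH − pKa) = 10^(7.44 − 7.55) = 0.7762; fraction as HOCl = 1/(1 + 0.7762) = 0.563.
Free chlorine required for 1.11 ppm HOCl: 1.11 / 0.563 = 1.972 ppm.
FC to add: 1.972 − 0.2 = 1.772 mg/L as Cl₂.
Cl₂ equivalent: 1.772 mg/L × 353,000 L = 625.4 g.
Product at 88.4% available Cl: 625.4 / 0.884 = 707.5 g.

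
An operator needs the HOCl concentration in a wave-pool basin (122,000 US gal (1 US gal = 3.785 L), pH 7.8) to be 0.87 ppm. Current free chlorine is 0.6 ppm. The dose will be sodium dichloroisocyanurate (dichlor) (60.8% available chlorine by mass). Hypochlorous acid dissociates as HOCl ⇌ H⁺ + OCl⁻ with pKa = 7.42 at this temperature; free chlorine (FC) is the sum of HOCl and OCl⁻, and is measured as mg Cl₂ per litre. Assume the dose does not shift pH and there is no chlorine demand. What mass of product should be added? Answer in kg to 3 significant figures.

1.79 kg

Volume: 122,000 US gal × 3.785 L/gal = 461,770 L.
[OCl⁻]/[HOCl] = 10^(pH − pKa) = 10^(7.8 − 7.42) = 2.399; fraction as HOCl = 1/(1 + 2.399) = 0.2942.
Free chlorine required for 0.87 ppm HOCl: 0.87 / 0.2942 = 2.957 ppm.
FC to add: 2.957 − 0.6 = 2.357 mg/L as Cl₂.
Cl₂ equivalent: 2.357 mg/L × 461,770 L = 1088 g.
Product at 60.8% available Cl: 1088 / 0.608 = 1790 g.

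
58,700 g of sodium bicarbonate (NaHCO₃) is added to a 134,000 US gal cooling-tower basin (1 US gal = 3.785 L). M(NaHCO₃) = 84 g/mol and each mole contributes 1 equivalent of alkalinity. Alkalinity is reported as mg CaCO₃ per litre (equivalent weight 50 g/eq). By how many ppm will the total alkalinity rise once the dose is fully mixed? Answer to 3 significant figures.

Volume: 134,000 US gal × 3.785 L/gal = 507,190 L.
Moles of NaHCO₃: 58,700 g ÷ 84 g/mol = 698.8 mol → 698.8 eq of alkalinity.
As CaCO₃: 698.8 eq × 50 g/eq = 34,940 g.
Rise: 34,940 g / 507,190 L × 1000 = 68.89 mg/L.

68.9 ppm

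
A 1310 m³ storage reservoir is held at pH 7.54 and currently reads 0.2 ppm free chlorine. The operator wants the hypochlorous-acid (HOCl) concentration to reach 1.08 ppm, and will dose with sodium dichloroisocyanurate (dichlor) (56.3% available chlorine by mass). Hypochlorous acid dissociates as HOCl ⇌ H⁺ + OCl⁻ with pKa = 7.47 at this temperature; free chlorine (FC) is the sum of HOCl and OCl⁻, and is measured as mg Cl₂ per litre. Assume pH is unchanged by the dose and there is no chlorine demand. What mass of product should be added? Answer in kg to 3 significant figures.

5.00 kg

Volume: 1310 m³ = 1,310,000 L.
[OCl⁻]/[HOCl] = 10^(pH − pKa) = 10^(7.54 − 7.47) = 1.175; fraction as HOCl = 1/(1 + 1.175) = 0.4598.
Free chlorine required for 1.08 ppm HOCl: 1.08 / 0.4598 = 2.349 ppm.
FC to add: 2.349 − 0.2 = 2.149 mg/L as Cl₂.
Cl₂ equivalent: 2.149 mg/L × 1,310,000 L = 2815 g.
Product at 56.3% available Cl: 2815 / 0.563 = 5000 g.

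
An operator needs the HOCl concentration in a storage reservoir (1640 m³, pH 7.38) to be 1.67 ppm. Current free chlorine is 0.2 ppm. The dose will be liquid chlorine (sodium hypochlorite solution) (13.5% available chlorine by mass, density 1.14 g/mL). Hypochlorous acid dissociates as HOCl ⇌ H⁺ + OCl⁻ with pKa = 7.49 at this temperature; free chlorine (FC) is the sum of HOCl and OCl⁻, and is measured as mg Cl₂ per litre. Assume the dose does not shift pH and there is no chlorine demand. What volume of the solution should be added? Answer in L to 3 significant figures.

Volume: 1640 m³ = 1,640,000 L.
[OCl⁻]/[HOCl] = 10^(pH − pKa) = 10^(7.38 − 7.49) = 0.7762; fraction as HOCl = 1/(1 + 0.7762) = 0.563.
Free chlorine required for 1.67 ppm HOCl: 1.67 / 0.563 = 2.966 ppm.
FC to add: 2.966 − 0.2 = 2.766 mg/L as Cl₂.
Cl₂ equivalent: 2.766 mg/L × 1,640,000 L = 4537 g.
Product at 13.5% available Cl: 4537 / 0.135 = 33,610 g.
Volume: 33,610 g ÷ 1.14 g/mL = 29,480 mL.

29.5 L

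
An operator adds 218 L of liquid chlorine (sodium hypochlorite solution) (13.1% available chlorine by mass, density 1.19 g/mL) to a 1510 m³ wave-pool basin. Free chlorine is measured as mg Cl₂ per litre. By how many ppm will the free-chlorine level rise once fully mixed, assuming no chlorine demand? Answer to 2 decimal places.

22.51 ppm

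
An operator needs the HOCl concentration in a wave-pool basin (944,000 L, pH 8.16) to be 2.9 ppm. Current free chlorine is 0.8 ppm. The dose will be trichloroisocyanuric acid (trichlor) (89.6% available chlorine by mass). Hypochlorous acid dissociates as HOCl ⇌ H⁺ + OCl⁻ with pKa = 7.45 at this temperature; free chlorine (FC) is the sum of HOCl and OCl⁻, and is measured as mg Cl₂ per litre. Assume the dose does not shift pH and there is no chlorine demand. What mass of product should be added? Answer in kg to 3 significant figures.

17.9 kg

[OCl⁻]/[HOCl] = 10^(pH − pKa) = 10^(8.16 − 7.45) = 5.129; fraction as HOCl = 1/(1 + 5.129) = 0.1632.
Free chlorine required for 2.9 ppm HOCl: 2.9 / 0.1632 = 17.77 ppm.
FC to add: 17.77 − 0.8 = 16.97 mg/L as Cl₂.
Cl₂ equivalent: 16.97 mg/L × 944,000 L = 16,020 g.
Product at 89.6% available Cl: 16,020 / 0.896 = 17,880 g.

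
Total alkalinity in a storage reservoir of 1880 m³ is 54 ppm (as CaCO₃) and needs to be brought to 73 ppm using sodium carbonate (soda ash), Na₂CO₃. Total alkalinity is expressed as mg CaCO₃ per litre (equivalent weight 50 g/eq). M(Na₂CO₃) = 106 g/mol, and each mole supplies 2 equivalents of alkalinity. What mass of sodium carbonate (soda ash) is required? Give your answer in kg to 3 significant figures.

Volume: 1880 m³ = 1,880,000 L.
Alkalinity to add: (73 − 54) = 19 mg/L as CaCO₃ × 1,880,000 L = 35,720 g as CaCO₃.
Equivalents: 35,720 g ÷ 50 g/eq = 714.4 eq.
Each mole of Na₂CO₃ supplies 2 eq, so 714.4 / 2 = 357.2 mol.
Mass: 357.2 mol × 106 g/mol = 37,860 g.

37.9 kg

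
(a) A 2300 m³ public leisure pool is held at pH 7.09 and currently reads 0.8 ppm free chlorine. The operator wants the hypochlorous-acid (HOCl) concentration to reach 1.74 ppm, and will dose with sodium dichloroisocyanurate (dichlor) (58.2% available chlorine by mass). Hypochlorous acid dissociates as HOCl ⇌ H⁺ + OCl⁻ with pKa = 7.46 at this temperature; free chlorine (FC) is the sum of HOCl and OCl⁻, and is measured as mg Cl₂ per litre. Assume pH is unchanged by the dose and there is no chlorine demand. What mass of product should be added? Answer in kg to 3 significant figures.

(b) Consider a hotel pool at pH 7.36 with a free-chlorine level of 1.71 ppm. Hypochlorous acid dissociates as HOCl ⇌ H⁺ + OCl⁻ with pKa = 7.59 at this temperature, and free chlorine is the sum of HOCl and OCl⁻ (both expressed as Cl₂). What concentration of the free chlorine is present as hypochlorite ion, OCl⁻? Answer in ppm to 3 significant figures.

(a) 6.65 kg; (b) 0.634 ppm

(a) Volume: 2300 m³ = 2,300,000 L.
(a) [OCl⁻]/[HOCl] = 10^(pH − pKa) = 10^(7.09 − 7.46) = 0.4266; fraction as HOCl = 1/(1 + 0.4266) = 0.701.
(a) Free chlorine required for 1.74 ppm HOCl: 1.74 / 0.701 = 2.482 ppm.
(a) FC to add: 2.482 − 0.8 = 1.682 mg/L as Cl₂.
(a) Cl₂ equivalent: 1.682 mg/L × 2,300,000 L = 3869 g.
(a) Product at 58.2% available Cl: 3869 / 0.582 = 6648 g.

(b) [OCl⁻]/[HOCl] = 10^(pH − pKa) = 10^(7.36 − 7.59) = 10^-0.23 = 0.5888.
(b) Fraction as HOCl = 1 / (1 + 0.5888) = 0.6294.
(b) OCl⁻ = (1 − 0.6294) × 1.71 ppm = 0.6337 ppm.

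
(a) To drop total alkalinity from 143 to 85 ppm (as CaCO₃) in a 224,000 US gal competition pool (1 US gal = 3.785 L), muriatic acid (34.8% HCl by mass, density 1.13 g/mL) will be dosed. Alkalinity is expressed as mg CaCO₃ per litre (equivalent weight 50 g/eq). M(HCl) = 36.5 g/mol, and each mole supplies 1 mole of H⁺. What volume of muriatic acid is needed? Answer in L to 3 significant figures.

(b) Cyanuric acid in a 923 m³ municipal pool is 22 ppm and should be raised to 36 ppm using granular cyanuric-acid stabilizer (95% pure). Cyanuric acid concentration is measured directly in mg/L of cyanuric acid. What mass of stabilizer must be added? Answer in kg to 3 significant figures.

(a) 91.3 L; (b) 13.6 kg

(a) Volume: 224,000 US gal × 3.785 L/gal = 847,840 L.
(a) Alkalinity to neutralize: (143 − 85) = 58 mg/L as CaCO₃ × 847,840 L = 49,170 g as CaCO₃.
(a) Equivalents of H⁺ required: 49,170 ÷ 50 g/eq = 983.5 eq = 983.5 mol HCl.
(a) Mass of HCl: 983.5 × 36.5 = 35,900 g.
(a) Mass of 34.8% solution: 35,900 / 0.348 = 103,200 g.
(a) Volume: 103,200 g ÷ 1.13 g/mL = 91,290 mL.

(b) Volume: 923 m³ = 923,000 L.
(b) CYA to add: (36 − 22) = 14 mg/L × 923,000 L = 12,920 g cyanuric acid.
(b) At 95% purity: 12,920 / 0.95 = 13,600 g product.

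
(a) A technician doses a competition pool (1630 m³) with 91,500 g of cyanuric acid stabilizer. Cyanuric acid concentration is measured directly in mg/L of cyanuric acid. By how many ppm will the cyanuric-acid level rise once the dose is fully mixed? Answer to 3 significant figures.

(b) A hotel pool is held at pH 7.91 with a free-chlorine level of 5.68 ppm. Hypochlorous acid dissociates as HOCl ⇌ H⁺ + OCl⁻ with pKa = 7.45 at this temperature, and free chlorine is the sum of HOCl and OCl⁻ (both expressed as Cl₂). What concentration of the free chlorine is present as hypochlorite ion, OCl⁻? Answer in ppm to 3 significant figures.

(a) Volume: 1630 m³ = 1,630,000 L.
(a) Rise: 91,500 g / 1,630,000 L × 1000 = 56.13 mg/L.

(b) [OCl⁻]/[HOCl] = 10^(pH − pKa) = 10^(7.91 − 7.45) = 10^0.46 = 2.884.
(b) Fraction as HOCl = 1 / (1 + 2.884) = 0.2575.
(b) OCl⁻ = (1 − 0.2575) × 5.68 ppm = 4.218 ppm.

(a) 56.1 ppm; (b) 4.22 ppm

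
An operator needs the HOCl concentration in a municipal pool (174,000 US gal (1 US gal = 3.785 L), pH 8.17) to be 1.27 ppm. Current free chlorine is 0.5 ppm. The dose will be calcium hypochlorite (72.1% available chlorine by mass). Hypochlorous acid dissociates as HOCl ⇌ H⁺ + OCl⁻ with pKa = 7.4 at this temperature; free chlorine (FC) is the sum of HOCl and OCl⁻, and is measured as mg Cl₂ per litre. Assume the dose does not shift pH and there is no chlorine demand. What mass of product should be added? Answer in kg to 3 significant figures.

7.53 kg

Volume: 174,000 US gal × 3.785 L/gal = 658,590 L.
[OCl⁻]/[HOCl] = 10^(pH − pKa) = 10^(8.17 − 7.4) = 5.888; fraction as HOCl = 1/(1 + 5.888) = 0.1452.
Free chlorine required for 1.27 ppm HOCl: 1.27 / 0.1452 = 8.748 ppm.
FC to add: 8.748 − 0.5 = 8.248 mg/L as Cl₂.
Cl₂ equivalent: 8.248 mg/L × 658,590 L = 5432 g.
Product at 72.1% available Cl: 5432 / 0.721 = 7534 g.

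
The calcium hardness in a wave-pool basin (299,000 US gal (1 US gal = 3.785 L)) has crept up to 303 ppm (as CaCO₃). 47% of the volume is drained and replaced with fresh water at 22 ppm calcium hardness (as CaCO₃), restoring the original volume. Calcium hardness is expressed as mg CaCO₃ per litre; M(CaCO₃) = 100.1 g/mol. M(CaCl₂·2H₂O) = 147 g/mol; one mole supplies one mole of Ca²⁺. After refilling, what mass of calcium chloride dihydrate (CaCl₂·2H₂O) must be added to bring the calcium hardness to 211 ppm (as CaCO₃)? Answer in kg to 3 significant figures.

66.6 kg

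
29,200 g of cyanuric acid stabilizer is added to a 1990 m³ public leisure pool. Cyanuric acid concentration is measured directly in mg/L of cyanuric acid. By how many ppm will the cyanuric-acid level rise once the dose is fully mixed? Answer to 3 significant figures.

Volume: 1990 m³ = 1,990,000 L.
Rise: 29,200 g / 1,990,000 L × 1000 = 14.67 mg/L.

14.7 ppm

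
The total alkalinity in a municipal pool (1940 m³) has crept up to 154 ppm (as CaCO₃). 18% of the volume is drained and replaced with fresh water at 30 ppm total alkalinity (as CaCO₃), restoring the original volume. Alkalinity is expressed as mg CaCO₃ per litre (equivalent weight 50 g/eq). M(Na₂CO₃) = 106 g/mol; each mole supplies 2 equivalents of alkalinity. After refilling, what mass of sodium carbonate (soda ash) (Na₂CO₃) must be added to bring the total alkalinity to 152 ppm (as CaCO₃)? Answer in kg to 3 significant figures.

41.8 kg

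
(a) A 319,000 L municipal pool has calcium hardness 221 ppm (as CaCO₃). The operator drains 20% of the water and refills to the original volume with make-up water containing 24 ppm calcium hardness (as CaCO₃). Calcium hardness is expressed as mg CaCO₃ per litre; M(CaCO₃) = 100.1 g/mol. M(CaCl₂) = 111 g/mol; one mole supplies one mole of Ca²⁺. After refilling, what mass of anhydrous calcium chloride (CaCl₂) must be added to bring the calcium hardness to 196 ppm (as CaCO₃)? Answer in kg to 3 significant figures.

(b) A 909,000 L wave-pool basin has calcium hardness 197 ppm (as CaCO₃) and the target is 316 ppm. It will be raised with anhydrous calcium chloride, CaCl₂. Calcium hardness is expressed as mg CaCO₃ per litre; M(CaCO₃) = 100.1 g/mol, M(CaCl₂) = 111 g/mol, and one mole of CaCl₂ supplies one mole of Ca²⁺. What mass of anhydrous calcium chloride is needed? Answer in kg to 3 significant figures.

(a) After draining 20% and refilling: 221 × 0.80 + 24 × 0.20 = 181.6 ppm.
(a) Deficit to target: 196 − 181.6 = 14.4 mg/L.
(a) As CaCO₃: 14.4 mg/L × 319,000 L = 4594 g; ÷ 100.1 = 45.89 mol Ca²⁺.
(a) Mass: 45.89 × 111 = 5094 g.

(b) Hardness to add: (316 − 197) = 119 mg/L as CaCO₃ × 909,000 L = 108,200 g as CaCO₃.
(b) Moles of Ca²⁺ (1 mol Ca²⁺ ≡ 1 mol CaCO₃): 108,200 / 100.1 g/mol = 1081 mol.
(b) Mass of CaCl₂: 1081 × 111 = 119,900 g.

(a) 5.09 kg; (b) 120 kg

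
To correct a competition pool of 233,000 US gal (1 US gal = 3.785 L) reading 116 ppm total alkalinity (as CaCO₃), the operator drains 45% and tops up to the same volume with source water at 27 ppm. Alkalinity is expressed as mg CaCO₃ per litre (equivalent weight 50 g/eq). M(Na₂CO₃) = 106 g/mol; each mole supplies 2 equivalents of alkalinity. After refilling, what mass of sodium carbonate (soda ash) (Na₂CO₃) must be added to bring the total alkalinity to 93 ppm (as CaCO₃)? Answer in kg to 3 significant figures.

15.9 kg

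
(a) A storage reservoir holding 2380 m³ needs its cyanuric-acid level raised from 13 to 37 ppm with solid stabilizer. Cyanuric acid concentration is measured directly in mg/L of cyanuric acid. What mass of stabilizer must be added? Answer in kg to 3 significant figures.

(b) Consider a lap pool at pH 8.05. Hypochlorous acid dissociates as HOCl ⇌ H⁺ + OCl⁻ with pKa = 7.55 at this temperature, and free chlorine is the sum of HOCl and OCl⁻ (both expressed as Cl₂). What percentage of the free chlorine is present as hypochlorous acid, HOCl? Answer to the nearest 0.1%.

(a) 57.1 kg; (b) 24.0%

(a) Volume: 2380 m³ = 2,380,000 L.
(a) CYA to add: (37 − 13) = 24 mg/L × 2,380,000 L = 57,120 g cyanuric acid.

(b) [OCl⁻]/[HOCl] = 10^(pH − pKa) = 10^(8.05 − 7.55) = 10^0.50 = 3.162.
(b) Fraction as HOCl = 1 / (1 + 3.162) = 0.2403.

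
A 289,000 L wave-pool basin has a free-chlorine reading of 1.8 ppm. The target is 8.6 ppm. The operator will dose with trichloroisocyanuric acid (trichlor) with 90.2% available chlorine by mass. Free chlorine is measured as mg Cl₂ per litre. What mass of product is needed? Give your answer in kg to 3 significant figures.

2.18 kg

Chlorine deficit: 8.6 − 1.8 = 6.8 ppm = 6.8 mg/L as Cl₂.
Cl₂ equivalent needed: 6.8 mg/L × 289,000 L = 1,965,000 mg = 1965 g.
Product at 90.2% available chlorine: 1965 / 0.902 = 2179 g.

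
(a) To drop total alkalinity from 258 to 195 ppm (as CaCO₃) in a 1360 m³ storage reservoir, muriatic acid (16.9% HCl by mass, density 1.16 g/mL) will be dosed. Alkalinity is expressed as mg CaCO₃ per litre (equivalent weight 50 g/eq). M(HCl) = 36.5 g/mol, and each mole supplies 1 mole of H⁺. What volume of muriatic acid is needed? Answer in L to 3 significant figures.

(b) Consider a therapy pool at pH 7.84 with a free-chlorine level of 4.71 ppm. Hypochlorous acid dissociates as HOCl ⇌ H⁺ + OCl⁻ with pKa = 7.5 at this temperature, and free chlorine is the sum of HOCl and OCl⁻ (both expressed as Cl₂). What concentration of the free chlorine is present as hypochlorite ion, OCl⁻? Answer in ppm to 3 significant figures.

(a) Volume: 1360 m³ = 1,360,000 L.
(a) Alkalinity to neutralize: (258 − 195) = 63 mg/L as CaCO₃ × 1,360,000 L = 85,680 g as CaCO₃.
(a) Equivalents of H⁺ required: 85,680 ÷ 50 g/eq = 1714 eq = 1714 mol HCl.
(a) Mass of HCl: 1714 × 36.5 = 62,550 g.
(a) Mass of 16.9% solution: 62,550 / 0.169 = 370,100 g.
(a) Volume: 370,100 g ÷ 1.16 g/mL = 319,000 mL.

(b) [OCl⁻]/[HOCl] = 10^(pH − pKa) = 10^(7.84 − 7.5) = 10^0.34 = 2.188.
(b) Fraction as HOCl = 1 / (1 + 2.188) = 0.3137.
(b) OCl⁻ = (1 − 0.3137) × 4.71 ppm = 3.232 ppm.

(a) 319 L; (b) 3.23 ppm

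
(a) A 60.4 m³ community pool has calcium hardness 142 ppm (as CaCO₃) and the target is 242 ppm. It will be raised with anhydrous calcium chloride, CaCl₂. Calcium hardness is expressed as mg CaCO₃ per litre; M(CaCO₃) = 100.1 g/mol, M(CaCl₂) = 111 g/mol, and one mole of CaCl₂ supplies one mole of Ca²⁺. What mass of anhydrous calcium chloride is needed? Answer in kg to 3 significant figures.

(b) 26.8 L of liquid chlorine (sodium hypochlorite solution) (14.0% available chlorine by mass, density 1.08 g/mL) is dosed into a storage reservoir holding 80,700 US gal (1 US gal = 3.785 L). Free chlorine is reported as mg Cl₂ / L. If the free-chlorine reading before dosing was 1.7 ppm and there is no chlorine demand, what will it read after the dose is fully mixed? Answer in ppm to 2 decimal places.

(a) Volume: 60.4 m³ = 60,400 L.
(a) Hardness to add: (242 − 142) = 100 mg/L as CaCO₃ × 60,400 L = 6040 g as CaCO₃.
(a) Moles of Ca²⁺ (1 mol Ca²⁺ ≡ 1 mol CaCO₃): 6040 / 100.1 g/mol = 60.34 mol.
(a) Mass of CaCl₂: 60.34 × 111 = 6698 g.

(b) Volume: 80,700 US gal × 3.785 L/gal = 305,450 L.
(b) Mass of solution: 26.8 L × 1000 mL/L × 1.08 g/mL = 28,940 g.
(b) Available chlorine delivered: 28,940 g × 0.14 = 4052 g as Cl₂.
(b) Concentration rise: 4052 g / 305,450 L = 13.27 mg/L = 13.27 ppm.
(b) Final FC: 1.7 + 13.27 = 14.97 ppm.

(a) 6.70 kg; (b) 14.97 ppm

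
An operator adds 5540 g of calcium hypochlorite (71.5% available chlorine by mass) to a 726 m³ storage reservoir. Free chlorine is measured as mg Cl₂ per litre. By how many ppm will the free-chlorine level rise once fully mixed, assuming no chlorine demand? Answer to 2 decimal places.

5.46 ppm

Volume: 726 m³ = 726,000 L.
Available chlorine delivered: 5540 g × 0.715 = 3961 g as Cl₂.
Concentration rise: 3961 g / 726,000 L = 5.456 mg/L = 5.46 ppm.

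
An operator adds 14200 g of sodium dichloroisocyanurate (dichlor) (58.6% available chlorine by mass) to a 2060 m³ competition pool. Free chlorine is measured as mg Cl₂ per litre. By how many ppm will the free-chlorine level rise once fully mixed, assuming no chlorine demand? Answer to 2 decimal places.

Volume: 2060 m³ = 2,060,000 L.
Available chlorine delivered: 14,200 g × 0.586 = 8321 g as Cl₂.
Concentration rise: 8321 g / 2,060,000 L = 4.039 mg/L = 4.04 ppm.

4.04 ppm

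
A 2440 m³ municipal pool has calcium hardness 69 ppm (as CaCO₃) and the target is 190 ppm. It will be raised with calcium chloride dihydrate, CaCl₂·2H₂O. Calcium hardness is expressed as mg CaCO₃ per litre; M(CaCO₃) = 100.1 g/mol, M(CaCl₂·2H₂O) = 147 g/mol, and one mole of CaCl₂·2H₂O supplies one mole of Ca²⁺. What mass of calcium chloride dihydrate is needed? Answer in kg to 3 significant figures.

Volume: 2440 m³ = 2,440,000 L.
Hardness to add: (190 − 69) = 121 mg/L as CaCO₃ × 2,440,000 L = 295,200 g as CaCO₃.
Moles of Ca²⁺ (1 mol Ca²⁺ ≡ 1 mol CaCO₃): 295,200 / 100.1 g/mol = 2949 mol.
Mass of CaCl₂·2H₂O: 2949 × 147 = 433,600 g.

434 kg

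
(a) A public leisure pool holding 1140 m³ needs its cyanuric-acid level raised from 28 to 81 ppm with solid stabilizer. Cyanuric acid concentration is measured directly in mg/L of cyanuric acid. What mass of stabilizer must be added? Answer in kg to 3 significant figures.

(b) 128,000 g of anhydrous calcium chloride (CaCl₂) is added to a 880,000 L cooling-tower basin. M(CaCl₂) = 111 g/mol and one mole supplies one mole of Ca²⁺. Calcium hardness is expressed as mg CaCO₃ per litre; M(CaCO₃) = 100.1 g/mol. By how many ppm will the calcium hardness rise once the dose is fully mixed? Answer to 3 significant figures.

(a) 60.4 kg; (b) 131 ppm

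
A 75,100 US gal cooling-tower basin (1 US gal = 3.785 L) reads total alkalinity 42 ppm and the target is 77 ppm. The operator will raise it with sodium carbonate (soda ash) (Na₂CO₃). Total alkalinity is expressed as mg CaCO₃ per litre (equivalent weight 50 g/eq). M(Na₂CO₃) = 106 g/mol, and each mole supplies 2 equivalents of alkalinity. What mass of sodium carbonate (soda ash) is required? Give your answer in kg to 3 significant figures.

10.5 kg

Volume: 75,100 US gal × 3.785 L/gal = 284,254 L.
Alkalinity to add: (77 − 42) = 35 mg/L as CaCO₃ × 284,254 L = 9949 g as CaCO₃.
Equivalents: 9949 g ÷ 50 g/eq = 199 eq.
Each mole of Na₂CO₃ supplies 2 eq, so 199 / 2 = 99.49 mol.
Mass: 99.49 mol × 106 g/mol = 10,550 g.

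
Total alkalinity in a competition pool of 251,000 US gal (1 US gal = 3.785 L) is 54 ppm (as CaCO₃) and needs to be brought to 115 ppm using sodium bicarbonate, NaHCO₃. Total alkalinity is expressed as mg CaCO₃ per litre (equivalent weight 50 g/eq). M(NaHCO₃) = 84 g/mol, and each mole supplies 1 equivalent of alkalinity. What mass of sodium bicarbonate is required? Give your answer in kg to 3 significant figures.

Volume: 251,000 US gal × 3.785 L/gal = 950,035 L.
Alkalinity to add: (115 − 54) = 61 mg/L as CaCO₃ × 950,035 L = 57,950 g as CaCO₃.
Equivalents: 57,950 g ÷ 50 g/eq = 1159 eq.
NaHCO₃ supplies 1 eq per mole → 1159 mol.
Mass: 1159 mol × 84 g/mol = 97,360 g.

97.4 kg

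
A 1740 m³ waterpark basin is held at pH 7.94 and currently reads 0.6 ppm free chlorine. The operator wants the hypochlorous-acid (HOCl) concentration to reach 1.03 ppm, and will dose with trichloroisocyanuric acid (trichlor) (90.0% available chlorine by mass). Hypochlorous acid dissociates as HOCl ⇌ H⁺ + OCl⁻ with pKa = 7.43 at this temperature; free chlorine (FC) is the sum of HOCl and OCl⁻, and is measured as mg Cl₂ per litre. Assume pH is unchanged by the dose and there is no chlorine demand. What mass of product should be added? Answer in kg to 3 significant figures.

7.28 kg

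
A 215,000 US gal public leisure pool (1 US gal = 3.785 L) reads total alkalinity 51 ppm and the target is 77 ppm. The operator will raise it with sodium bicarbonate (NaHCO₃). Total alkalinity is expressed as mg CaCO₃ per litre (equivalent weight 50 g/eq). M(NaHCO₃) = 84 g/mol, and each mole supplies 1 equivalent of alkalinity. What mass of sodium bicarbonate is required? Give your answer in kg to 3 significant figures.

35.5 kg

Volume: 215,000 US gal × 3.785 L/gal = 813,775 L.
Alkalinity to add: (77 − 51) = 26 mg/L as CaCO₃ × 813,775 L = 21,160 g as CaCO₃.
Equivalents: 21,160 g ÷ 50 g/eq = 423.2 eq.
NaHCO₃ supplies 1 eq per mole → 423.2 mol.
Mass: 423.2 mol × 84 g/mol = 35,550 g.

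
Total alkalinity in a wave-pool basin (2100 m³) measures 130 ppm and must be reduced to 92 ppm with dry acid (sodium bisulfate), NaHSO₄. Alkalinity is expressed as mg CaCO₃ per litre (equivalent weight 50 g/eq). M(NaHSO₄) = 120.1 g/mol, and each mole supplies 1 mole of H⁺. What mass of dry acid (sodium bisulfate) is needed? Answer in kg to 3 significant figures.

192 kg

Volume: 2100 m³ = 2,100,000 L.
Alkalinity to neutralize: (130 − 92) = 38 mg/L as CaCO₃ × 2,100,000 L = 79,800 g as CaCO₃.
Equivalents of H⁺ required: 79,800 ÷ 50 g/eq = 1596 eq = 1596 mol NaHSO₄.
Mass of NaHSO₄: 1596 × 120.1 = 191,700 g.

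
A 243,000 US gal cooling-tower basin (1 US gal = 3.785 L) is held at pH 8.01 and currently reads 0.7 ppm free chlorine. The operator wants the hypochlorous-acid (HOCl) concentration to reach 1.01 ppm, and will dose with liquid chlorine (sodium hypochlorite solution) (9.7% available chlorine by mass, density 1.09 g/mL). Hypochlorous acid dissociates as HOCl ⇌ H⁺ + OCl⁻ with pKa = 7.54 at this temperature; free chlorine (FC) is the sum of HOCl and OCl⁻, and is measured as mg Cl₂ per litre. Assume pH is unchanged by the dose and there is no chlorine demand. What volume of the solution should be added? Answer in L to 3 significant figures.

28.6 L

Volume: 243,000 US gal × 3.785 L/gal = 919,755 L.
[OCl⁻]/[HOCl] = 10^(pH − pKa) = 10^(8.01 − 7.54) = 2.951; fraction as HOCl = 1/(1 + 2.951) = 0.2531.
Free chlorine required for 1.01 ppm HOCl: 1.01 / 0.2531 = 3.991 ppm.
FC to add: 3.991 − 0.7 = 3.291 mg/L as Cl₂.
Cl₂ equivalent: 3.291 mg/L × 919,755 L = 3027 g.
Product at 9.7% available Cl: 3027 / 0.097 = 31,200 g.
Volume: 31,200 g ÷ 1.09 g/mL = 28,630 mL.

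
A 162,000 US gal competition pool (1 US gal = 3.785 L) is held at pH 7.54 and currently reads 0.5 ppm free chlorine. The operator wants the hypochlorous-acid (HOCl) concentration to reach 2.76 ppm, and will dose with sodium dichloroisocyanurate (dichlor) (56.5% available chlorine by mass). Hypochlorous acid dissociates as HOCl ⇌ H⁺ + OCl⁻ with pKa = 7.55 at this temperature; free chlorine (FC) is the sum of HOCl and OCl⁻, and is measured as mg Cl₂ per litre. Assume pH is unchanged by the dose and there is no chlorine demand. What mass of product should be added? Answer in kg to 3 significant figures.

5.38 kg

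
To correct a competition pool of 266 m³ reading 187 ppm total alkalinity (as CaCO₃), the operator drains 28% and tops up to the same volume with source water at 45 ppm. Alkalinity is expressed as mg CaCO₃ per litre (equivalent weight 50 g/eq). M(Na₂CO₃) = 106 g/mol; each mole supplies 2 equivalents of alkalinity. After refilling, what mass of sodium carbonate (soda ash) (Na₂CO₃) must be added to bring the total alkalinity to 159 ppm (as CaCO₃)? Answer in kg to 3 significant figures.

3.32 kg

Volume: 266 m³ = 266,000 L.
After draining 28% and refilling: 187 × 0.72 + 45 × 0.28 = 147.24 ppm.
Deficit to target: 159 − 147.24 = 11.76 mg/L.
As CaCO₃: 11.76 mg/L × 266,000 L = 3128 g; ÷ 50 g/eq ÷ 2 = 31.28 mol Na₂CO₃.
Mass: 31.28 × 106 = 3316 g.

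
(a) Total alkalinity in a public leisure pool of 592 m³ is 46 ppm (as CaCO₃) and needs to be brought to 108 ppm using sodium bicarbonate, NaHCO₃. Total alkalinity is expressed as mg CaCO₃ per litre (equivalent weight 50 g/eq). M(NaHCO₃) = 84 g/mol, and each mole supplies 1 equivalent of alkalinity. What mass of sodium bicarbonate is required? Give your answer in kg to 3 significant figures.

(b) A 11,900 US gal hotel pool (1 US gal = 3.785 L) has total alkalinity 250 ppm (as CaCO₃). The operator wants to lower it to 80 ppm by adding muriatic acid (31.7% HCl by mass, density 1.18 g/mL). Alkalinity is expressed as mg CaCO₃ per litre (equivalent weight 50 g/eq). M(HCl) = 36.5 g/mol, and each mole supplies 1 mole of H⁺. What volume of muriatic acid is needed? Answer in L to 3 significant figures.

(a) 61.7 kg; (b) 14.9 L

(a) Volume: 592 m³ = 592,000 L.
(a) Alkalinity to add: (108 − 46) = 62 mg/L as CaCO₃ × 592,000 L = 36,700 g as CaCO₃.
(a) Equivalents: 36,700 g ÷ 50 g/eq = 734.1 eq.
(a) NaHCO₃ supplies 1 eq per mole → 734.1 mol.
(a) Mass: 734.1 mol × 84 g/mol = 61,660 g.

(b) Volume: 11,900 US gal × 3.785 L/gal = 45,042 L.
(b) Alkalinity to neutralize: (250 − 80) = 170 mg/L as CaCO₃ × 45,042 L = 7657 g as CaCO₃.
(b) Equivalents of H⁺ required: 7657 ÷ 50 g/eq = 153.1 eq = 153.1 mol HCl.
(b) Mass of HCl: 153.1 × 36.5 = 5590 g.
(b) Mass of 31.7% solution: 5590 / 0.317 = 17,630 g.
(b) Volume: 17,630 g ÷ 1.18 g/mL = 14,940 mL.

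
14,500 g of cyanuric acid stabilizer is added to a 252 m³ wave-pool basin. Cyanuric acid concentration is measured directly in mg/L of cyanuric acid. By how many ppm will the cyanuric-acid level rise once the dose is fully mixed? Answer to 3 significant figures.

57.5 ppm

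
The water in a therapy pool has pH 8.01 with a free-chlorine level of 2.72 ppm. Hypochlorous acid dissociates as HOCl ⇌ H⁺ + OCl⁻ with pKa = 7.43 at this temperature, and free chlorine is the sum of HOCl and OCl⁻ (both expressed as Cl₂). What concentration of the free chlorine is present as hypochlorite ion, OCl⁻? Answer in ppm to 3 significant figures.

2.15 ppm

[OCl⁻]/[HOCl] = 10^(pH − pKa) = 10^(8.01 − 7.43) = 10^0.58 = 3.802.
Fraction as HOCl = 1 / (1 + 3.802) = 0.2083.
OCl⁻ = (1 − 0.2083) × 2.72 ppm = 2.154 ppm.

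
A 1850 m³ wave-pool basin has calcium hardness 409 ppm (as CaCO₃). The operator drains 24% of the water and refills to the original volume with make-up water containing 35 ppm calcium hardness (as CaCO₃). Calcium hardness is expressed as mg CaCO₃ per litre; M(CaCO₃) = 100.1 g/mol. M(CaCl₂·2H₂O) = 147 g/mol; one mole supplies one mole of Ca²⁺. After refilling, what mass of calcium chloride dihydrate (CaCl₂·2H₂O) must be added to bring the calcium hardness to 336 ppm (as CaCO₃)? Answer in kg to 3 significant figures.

Volume: 1850 m³ = 1,850,000 L.
After draining 24% and refilling: 409 × 0.76 + 35 × 0.24 = 319.24 ppm.
Deficit to target: 336 − 319.24 = 16.76 mg/L.
As CaCO₃: 16.76 mg/L × 1,850,000 L = 31,010 g; ÷ 100.1 = 309.8 mol Ca²⁺.
Mass: 309.8 × 147 = 45,530 g.

45.5 kg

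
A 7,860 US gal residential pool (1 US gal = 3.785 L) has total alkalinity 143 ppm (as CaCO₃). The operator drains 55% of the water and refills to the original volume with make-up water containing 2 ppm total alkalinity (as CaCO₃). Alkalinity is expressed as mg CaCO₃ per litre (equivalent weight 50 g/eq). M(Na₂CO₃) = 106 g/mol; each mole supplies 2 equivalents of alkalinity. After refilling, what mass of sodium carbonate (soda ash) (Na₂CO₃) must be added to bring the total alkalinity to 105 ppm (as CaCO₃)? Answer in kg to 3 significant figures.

1.25 kg

Volume: 7,860 US gal × 3.785 L/gal = 29,750 L.
After draining 55% and refilling: 143 × 0.45 + 2 × 0.55 = 65.45 ppm.
Deficit to target: 105 − 65.45 = 39.55 mg/L.
As CaCO₃: 39.55 mg/L × 29,750 L = 1177 g; ÷ 50 g/eq ÷ 2 = 11.77 mol Na₂CO₃.
Mass: 11.77 × 106 = 1247 g.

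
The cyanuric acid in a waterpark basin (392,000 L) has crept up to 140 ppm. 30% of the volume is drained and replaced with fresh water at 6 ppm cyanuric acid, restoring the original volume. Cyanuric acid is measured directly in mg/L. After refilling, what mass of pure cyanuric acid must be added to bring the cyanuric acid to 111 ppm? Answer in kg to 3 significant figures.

After draining 30% and refilling: 140 × 0.70 + 6 × 0.30 = 99.8 ppm.
Deficit to target: 111 − 99.8 = 11.2 mg/L.
Mass: 11.2 mg/L × 392,000 L = 4390 g cyanuric acid.

4.39 kg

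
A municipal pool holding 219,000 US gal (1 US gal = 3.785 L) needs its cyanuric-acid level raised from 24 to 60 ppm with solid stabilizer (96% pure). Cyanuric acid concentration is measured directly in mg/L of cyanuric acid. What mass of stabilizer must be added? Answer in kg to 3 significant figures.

31.1 kg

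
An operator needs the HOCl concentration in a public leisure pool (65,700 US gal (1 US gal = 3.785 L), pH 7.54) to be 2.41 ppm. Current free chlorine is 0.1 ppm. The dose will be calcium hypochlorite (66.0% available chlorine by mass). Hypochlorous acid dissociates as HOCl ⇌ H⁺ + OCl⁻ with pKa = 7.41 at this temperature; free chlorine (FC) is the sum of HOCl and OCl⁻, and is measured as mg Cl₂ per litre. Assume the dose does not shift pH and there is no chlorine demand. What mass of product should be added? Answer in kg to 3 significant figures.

Volume: 65,700 US gal × 3.785 L/gal = 248,674 L.
[OCl⁻]/[HOCl] = 10^(pH − pKa) = 10^(7.54 − 7.41) = 1.349; fraction as HOCl = 1/(1 + 1.349) = 0.4257.
Free chlorine required for 2.41 ppm HOCl: 2.41 / 0.4257 = 5.661 ppm.
FC to add: 5.661 − 0.1 = 5.561 mg/L as Cl₂.
Cl₂ equivalent: 5.561 mg/L × 248,674 L = 1383 g.
Product at 66.0% available Cl: 1383 / 0.66 = 2095 g.

2.10 kg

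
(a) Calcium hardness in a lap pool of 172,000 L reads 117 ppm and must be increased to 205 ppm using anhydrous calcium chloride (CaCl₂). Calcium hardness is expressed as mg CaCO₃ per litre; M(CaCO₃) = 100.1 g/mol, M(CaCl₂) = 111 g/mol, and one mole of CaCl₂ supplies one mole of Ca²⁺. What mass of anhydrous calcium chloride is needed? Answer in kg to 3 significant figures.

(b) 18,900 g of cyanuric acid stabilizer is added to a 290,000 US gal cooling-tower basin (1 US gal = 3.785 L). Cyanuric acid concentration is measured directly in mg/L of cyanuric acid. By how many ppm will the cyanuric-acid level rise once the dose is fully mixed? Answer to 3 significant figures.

(a) Hardness to add: (205 − 117) = 88 mg/L as CaCO₃ × 172,000 L = 15,140 g as CaCO₃.
(a) Moles of Ca²⁺ (1 mol Ca²⁺ ≡ 1 mol CaCO₃): 15,140 / 100.1 g/mol = 151.2 mol.
(a) Mass of CaCl₂: 151.2 × 111 = 16,780 g.

(b) Volume: 290,000 US gal × 3.785 L/gal = 1,097,650 L.
(b) Rise: 18,900 g / 1,097,650 L × 1000 = 17.22 mg/L.

(a) 16.8 kg; (b) 17.2 ppm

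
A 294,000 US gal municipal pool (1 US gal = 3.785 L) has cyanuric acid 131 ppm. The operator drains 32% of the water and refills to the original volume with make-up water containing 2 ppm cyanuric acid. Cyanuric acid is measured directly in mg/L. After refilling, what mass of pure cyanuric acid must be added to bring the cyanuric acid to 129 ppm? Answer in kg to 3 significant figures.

43.7 kg

Volume: 294,000 US gal × 3.785 L/gal = 1,112,790 L.
After draining 32% and refilling: 131 × 0.68 + 2 × 0.32 = 89.72 ppm.
Deficit to target: 129 − 89.72 = 39.28 mg/L.
Mass: 39.28 mg/L × 1,112,790 L = 43,710 g cyanuric acid.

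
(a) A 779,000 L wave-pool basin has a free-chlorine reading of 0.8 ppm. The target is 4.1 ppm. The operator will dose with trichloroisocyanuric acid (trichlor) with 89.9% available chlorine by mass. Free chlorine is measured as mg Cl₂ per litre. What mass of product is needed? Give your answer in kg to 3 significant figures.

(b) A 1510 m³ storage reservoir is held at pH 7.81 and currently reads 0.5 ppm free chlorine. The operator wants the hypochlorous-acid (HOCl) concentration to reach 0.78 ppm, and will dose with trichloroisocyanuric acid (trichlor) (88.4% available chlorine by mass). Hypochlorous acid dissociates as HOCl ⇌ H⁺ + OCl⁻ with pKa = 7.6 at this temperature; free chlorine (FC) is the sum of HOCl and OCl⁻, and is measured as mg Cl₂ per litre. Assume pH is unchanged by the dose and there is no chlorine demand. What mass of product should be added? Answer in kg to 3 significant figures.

(a) Chlorine deficit: 4.1 − 0.8 = 3.3 ppm = 3.3 mg/L as Cl₂.
(a) Cl₂ equivalent needed: 3.3 mg/L × 779,000 L = 2,571,000 mg = 2571 g.
(a) Product at 89.9% available chlorine: 2571 / 0.899 = 2860 g.

(b) Volume: 1510 m³ = 1,510,000 L.
(b) [OCl⁻]/[HOCl] = 10^(pH − pKa) = 10^(7.81 − 7.6) = 1.622; fraction as HOCl = 1/(1 + 1.622) = 0.3814.
(b) Free chlorine required for 0.78 ppm HOCl: 0.78 / 0.3814 = 2.045 ppm.
(b) FC to add: 2.045 − 0.5 = 1.545 mg/L as Cl₂.
(b) Cl₂ equivalent: 1.545 mg/L × 1,510,000 L = 2333 g.
(b) Product at 88.4% available Cl: 2333 / 0.884 = 2639 g.

(a) 2.86 kg; (b) 2.64 kg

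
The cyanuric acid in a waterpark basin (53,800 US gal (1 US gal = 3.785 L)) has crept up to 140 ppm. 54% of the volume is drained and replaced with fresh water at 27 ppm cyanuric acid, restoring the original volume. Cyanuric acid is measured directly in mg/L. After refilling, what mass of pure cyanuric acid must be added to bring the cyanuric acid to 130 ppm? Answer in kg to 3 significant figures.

10.4 kg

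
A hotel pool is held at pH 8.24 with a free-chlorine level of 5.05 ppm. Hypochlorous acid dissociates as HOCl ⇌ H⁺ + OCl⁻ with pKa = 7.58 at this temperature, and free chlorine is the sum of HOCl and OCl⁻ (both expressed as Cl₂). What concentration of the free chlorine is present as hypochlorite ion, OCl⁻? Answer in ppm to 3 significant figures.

4.14 ppm

[OCl⁻]/[HOCl] = 10^(pH − pKa) = 10^(8.24 − 7.58) = 10^0.66 = 4.571.
Fraction as HOCl = 1 / (1 + 4.571) = 0.1795.
OCl⁻ = (1 − 0.1795) × 5.05 ppm = 4.144 ppm.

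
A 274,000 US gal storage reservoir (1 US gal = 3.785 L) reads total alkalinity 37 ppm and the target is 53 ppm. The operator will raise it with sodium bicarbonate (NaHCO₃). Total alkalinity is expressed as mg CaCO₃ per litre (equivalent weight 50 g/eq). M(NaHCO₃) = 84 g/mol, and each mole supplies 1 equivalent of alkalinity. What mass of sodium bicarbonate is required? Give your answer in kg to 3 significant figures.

27.9 kg

Volume: 274,000 US gal × 3.785 L/gal = 1,037,090 L.
Alkalinity to add: (53 − 37) = 16 mg/L as CaCO₃ × 1,037,090 L = 16,590 g as CaCO₃.
Equivalents: 16,590 g ÷ 50 g/eq = 331.9 eq.
NaHCO₃ supplies 1 eq per mole → 331.9 mol.
Mass: 331.9 mol × 84 g/mol = 27,880 g.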